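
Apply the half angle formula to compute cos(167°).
cos(167°) = -√((1 + cos 334°)/2) = -0.9744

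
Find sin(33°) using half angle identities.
sin(33°) = √((1 - cos 66°)/2) = 0.5446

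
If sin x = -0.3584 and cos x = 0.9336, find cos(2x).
cos(2x) = cos²x - sin²x = 0.7432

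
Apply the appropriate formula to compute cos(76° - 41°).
cos(76° - 41°) = cos 76° cos 41° + sin 76° sin 41° = 0.8192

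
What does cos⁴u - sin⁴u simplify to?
cos⁴u - sin⁴u = cos(2u) (using Factoring + double angle)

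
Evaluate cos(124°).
cos(124°) = -0.5592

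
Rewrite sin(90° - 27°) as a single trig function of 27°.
sin(90° - 27°) = cos(27°)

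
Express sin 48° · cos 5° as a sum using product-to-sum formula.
sin 48° cos 5° = (1/2)[sin(48°+5°) + sin(48°-5°)]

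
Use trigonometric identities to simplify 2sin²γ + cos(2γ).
2sin²γ + cos(2γ) = 1 (using Double angle)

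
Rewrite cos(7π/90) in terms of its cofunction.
cos(7π/90) = sin(π/2 - 7π/90) = sin(19π/45)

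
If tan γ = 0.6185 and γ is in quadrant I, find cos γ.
cos γ = 0.8505 (using tan²γ + 1 = sec²γ)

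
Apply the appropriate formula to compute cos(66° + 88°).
cos(66° + 88°) = cos 66° cos 88° - sin 66° sin 88° = -0.8988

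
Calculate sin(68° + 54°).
sin(68° + 54°) = sin 68° cos 54° + cos 68° sin 54° = 0.848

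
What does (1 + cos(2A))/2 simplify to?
(1 + cos(2A))/2 = cos²A (using Power reduction)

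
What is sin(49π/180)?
sin(49π/180) = 0.7547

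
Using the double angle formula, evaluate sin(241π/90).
sin(241π/90) = 2 sin 241π/180 cos 241π/180 = 0.848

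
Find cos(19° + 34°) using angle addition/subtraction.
cos(19° + 34°) = cos 19° cos 34° - sin 19° sin 34° = 0.6018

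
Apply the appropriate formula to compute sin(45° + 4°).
sin(45° + 4°) = sin 45° cos 4° + cos 45° sin 4° = 0.7547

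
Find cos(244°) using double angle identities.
cos(244°) = cos²122° - sin²122° = -0.4384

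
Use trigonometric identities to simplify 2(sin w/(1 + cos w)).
2(sin w/(1 + cos w)) = 2(tan(w/2)) (using Half angle)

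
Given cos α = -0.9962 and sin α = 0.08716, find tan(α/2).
tan(α/2) = sin α / (1 + cos α) = 22.94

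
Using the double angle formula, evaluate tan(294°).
tan(294°) = 2 tan 147° / (1 - tan²147°) = -2.246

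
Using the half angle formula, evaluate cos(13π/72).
cos(13π/72) = √((1 + cos 13π/36)/2) = 0.8434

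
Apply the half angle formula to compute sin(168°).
sin(168°) = √((1 - cos 336°)/2) = 0.2079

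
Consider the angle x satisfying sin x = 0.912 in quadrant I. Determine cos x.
cos x = √(1 - sin²x) = 0.4102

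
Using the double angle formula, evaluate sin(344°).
sin(344°) = 2 sin 172° cos 172° = -0.2756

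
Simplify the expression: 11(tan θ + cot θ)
11(tan θ + cot θ) = 11(sec θ csc θ) (using Quotient identities)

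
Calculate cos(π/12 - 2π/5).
cos(π/12 - 2π/5) = cos π/12 cos 2π/5 + sin π/12 sin 2π/5 = 0.5446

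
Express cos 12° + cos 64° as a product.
cos 12° + cos 64° = 2 cos(38°) cos(-26°)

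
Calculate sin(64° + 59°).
sin(64° + 59°) = sin 64° cos 59° + cos 64° sin 59° = 0.8387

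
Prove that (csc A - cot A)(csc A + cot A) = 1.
LHS = csc²A - cot²A = (1 + cot²A) - cot²A = 1 = RHS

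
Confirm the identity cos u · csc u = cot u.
LHS = cos u · (1/sin u) = cos u/sin u = cot u = RHS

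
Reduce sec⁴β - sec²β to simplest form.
sec⁴β - sec²β = tan⁴β + tan²β (using Pythagorean)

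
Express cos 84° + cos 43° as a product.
cos 84° + cos 43° = 2 cos(63.5°) cos(20.5°)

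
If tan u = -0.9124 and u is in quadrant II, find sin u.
sin u = 0.674 (using tan²u + 1 = sec²u)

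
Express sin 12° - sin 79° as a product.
sin 12° - sin 79° = 2 cos(45.5°) sin(-33.5°)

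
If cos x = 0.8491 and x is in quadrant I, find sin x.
sin x = 0.5282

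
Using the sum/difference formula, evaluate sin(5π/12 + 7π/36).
sin(5π/12 + 7π/36) = sin 5π/12 cos 7π/36 + cos 5π/12 sin 7π/36 = 0.9397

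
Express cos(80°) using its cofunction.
cos(80°) = sin(90° - 80°) = sin(10°)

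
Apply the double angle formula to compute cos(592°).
cos(592°) = cos²296° - sin²296° = -0.6157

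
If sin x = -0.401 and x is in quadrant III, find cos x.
cos x = -0.9161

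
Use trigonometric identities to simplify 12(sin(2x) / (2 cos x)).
12(sin(2x) / (2 cos x)) = 12(sin x) (using Double angle)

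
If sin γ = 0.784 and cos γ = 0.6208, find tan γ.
tan γ = sin γ / cos γ = 1.263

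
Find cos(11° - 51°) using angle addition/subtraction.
cos(11° - 51°) = cos 11° cos 51° + sin 11° sin 51° = 0.766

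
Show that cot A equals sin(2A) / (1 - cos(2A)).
RHS = 2 sin A cos A / (2sin²A) = cos A/sin A = cot A = LHS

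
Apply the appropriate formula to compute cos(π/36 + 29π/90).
cos(π/36 + 29π/90) = cos π/36 cos 29π/90 - sin π/36 sin 29π/90 = 0.454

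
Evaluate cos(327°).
cos(327°) = 0.8387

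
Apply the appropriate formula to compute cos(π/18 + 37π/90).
cos(π/18 + 37π/90) = cos π/18 cos 37π/90 - sin π/18 sin 37π/90 = 0.1045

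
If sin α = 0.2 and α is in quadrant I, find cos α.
cos α = 0.9798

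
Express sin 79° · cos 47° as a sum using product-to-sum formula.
sin 79° cos 47° = (1/2)[sin(79°+47°) + sin(79°-47°)]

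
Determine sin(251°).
sin(251°) = -0.9455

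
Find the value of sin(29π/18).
sin(29π/18) = -0.9397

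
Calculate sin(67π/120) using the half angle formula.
sin(67π/120) = √((1 - cos 67π/60)/2) = 0.9833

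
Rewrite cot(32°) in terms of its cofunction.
cot(32°) = tan(90° - 32°) = tan(58°)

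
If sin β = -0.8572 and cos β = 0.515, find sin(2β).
sin(2β) = 2 sin β cos β = -0.8829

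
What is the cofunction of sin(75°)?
sin(75°) = cos(90° - 75°) = cos(15°)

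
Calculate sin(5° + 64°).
sin(5° + 64°) = sin 5° cos 64° + cos 5° sin 64° = 0.9336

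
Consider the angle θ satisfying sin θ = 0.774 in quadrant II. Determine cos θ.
cos θ = ±√(1 - sin²θ) = -0.6332 (negative in QII)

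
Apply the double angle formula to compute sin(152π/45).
sin(152π/45) = 2 sin 76π/45 cos 76π/45 = -0.9272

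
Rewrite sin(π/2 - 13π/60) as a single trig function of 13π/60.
sin(π/2 - 13π/60) = cos(13π/60)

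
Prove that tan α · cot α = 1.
LHS = (sin α/cos α) · (cos α/sin α) = 1 = RHS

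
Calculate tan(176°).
tan(176°) = -0.06993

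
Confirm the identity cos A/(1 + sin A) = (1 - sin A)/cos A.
RHS = (1 - sin A)(1 + sin A) / (cos A(1 + sin A)) = (1 - sin²A) / (cos A(1 + sin A)) = cos²A / (cos A(1 + sin A)) = cos A/(1 + sin A) = LHS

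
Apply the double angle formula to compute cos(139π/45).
cos(139π/45) = cos²139π/90 - sin²139π/90 = -0.9613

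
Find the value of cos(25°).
cos(25°) = 0.9063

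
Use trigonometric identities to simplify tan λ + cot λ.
tan λ + cot λ = sec λ csc λ (using Quotient identities)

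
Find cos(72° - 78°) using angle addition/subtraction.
cos(72° - 78°) = cos 72° cos 78° + sin 72° sin 78° = 0.9945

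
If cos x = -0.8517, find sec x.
sec x = 1/cos x = -1.174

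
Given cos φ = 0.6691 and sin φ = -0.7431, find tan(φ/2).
tan(φ/2) = sin φ / (1 + cos φ) = -0.4452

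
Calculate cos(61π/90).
cos(61π/90) = -0.5299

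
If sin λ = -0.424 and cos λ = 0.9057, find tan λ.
tan λ = sin λ / cos λ = -0.4681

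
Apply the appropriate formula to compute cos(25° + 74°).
cos(25° + 74°) = cos 25° cos 74° - sin 25° sin 74° = -0.1564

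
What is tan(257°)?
tan(257°) = 4.331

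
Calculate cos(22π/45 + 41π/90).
cos(22π/45 + 41π/90) = cos 22π/45 cos 41π/90 - sin 22π/45 sin 41π/90 = -0.9848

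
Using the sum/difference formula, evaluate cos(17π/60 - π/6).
cos(17π/60 - π/6) = cos 17π/60 cos π/6 + sin 17π/60 sin π/6 = 0.9336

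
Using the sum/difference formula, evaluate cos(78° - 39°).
cos(78° - 39°) = cos 78° cos 39° + sin 78° sin 39° = 0.7771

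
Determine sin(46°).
sin(46°) = 0.7193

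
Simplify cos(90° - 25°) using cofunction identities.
cos(90° - 25°) = sin(25°)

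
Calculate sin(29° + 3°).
sin(29° + 3°) = sin 29° cos 3° + cos 29° sin 3° = 0.5299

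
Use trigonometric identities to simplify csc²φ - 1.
csc²φ - 1 = cot²φ (using Pythagorean identity)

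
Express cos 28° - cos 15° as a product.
cos 28° - cos 15° = -2 sin(21.5°) sin(6.5°)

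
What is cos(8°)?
cos(8°) = 0.9903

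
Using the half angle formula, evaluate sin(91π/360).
sin(91π/360) = √((1 - cos 91π/180)/2) = 0.7133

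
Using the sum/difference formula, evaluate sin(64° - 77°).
sin(64° - 77°) = sin 64° cos 77° - cos 64° sin 77° = -0.225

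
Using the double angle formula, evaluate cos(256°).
cos(256°) = cos²128° - sin²128° = -0.2419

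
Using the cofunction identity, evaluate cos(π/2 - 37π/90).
cos(π/2 - 37π/90) = sin(37π/90) = 0.9613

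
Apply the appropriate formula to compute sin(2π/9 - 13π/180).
sin(2π/9 - 13π/180) = sin 2π/9 cos 13π/180 - cos 2π/9 sin 13π/180 = 0.454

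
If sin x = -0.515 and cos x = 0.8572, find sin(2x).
sin(2x) = 2 sin x cos x = -0.8829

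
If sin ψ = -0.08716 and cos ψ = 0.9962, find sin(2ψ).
sin(2ψ) = 2 sin ψ cos ψ = -0.1737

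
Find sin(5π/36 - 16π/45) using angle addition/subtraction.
sin(5π/36 - 16π/45) = sin 5π/36 cos 16π/45 - cos 5π/36 sin 16π/45 = -0.6293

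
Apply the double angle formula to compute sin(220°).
sin(220°) = 2 sin 110° cos 110° = -0.6428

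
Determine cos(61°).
cos(61°) = 0.4848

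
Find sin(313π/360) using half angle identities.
sin(313π/360) = √((1 - cos 313π/180)/2) = 0.3987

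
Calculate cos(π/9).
cos(π/9) = 0.9397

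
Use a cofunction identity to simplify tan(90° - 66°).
tan(90° - 66°) = cot(66°)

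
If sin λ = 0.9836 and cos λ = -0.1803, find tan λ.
tan λ = sin λ / cos λ = -5.455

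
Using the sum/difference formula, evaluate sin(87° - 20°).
sin(87° - 20°) = sin 87° cos 20° - cos 87° sin 20° = 0.9205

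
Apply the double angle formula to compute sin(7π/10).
sin(7π/10) = 2 sin 7π/20 cos 7π/20 = 0.809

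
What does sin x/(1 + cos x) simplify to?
sin x/(1 + cos x) = tan(x/2) (using Half angle)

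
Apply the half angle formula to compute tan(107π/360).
tan(107π/360) = sin 107π/180 / (1 + cos 107π/180) = 1.351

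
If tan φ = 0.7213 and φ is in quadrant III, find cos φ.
cos φ = -0.811 (using tan²φ + 1 = sec²φ)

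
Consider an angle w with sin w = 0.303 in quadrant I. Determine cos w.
cos w = √(1 - sin²w) = 0.953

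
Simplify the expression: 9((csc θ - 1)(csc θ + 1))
9((csc θ - 1)(csc θ + 1)) = 9(cot²θ) (using Diff. of squares)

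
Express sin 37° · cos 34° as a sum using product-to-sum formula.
sin 37° cos 34° = (1/2)[sin(37°+34°) + sin(37°-34°)]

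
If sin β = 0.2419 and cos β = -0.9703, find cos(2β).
cos(2β) = cos²β - sin²β = 0.883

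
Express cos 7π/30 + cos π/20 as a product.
cos 7π/30 + cos π/20 = 2 cos(17π/120) cos(11π/120)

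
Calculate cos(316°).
cos(316°) = 0.7193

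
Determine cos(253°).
cos(253°) = -0.2924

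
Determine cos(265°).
cos(265°) = -0.08716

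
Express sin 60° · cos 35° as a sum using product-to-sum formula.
sin 60° cos 35° = (1/2)[sin(60°+35°) + sin(60°-35°)]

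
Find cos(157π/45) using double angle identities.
cos(157π/45) = cos²157π/90 - sin²157π/90 = -0.0349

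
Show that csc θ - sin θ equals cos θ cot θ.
LHS = 1/sin θ - sin θ = (1 - sin²θ)/sin θ = cos²θ/sin θ = cos θ · (cos θ/sin θ) = cos θ cot θ = RHS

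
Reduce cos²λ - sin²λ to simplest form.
cos²λ - sin²λ = cos(2λ) (using Double angle)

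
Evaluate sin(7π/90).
sin(7π/90) = 0.2419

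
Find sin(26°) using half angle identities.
sin(26°) = √((1 - cos 52°)/2) = 0.4384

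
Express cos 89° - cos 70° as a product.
cos 89° - cos 70° = -2 sin(79.5°) sin(9.5°)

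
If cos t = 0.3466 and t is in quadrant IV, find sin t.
sin t = -0.938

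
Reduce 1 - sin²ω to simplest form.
1 - sin²ω = cos²ω (using Pythagorean identity)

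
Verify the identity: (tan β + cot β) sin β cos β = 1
LHS = (sin β/cos β + cos β/sin β) sin β cos β = ((sin²β + cos²β)/(sin β cos β)) · sin β cos β = sin²β + cos²β = 1 = RHS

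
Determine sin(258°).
sin(258°) = -0.9781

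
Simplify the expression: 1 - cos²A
1 - cos²A = sin²A (using Pythagorean identity)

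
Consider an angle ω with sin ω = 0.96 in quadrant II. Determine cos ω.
cos ω = ±√(1 - sin²ω) = -0.28 (negative in QII)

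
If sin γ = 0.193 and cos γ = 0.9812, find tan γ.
tan γ = sin γ / cos γ = 0.1967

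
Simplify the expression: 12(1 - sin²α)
12(1 - sin²α) = 12(cos²α) (using Pythagorean identity)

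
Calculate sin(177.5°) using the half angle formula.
sin(177.5°) = √((1 - cos 355°)/2) = 0.04362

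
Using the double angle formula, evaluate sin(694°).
sin(694°) = 2 sin 347° cos 347° = -0.4384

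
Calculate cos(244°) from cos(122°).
cos(244°) = cos²122° - sin²122° = -0.4384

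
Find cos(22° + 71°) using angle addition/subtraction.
cos(22° + 71°) = cos 22° cos 71° - sin 22° sin 71° = -0.05234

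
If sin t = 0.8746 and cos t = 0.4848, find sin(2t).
sin(2t) = 2 sin t cos t = 0.848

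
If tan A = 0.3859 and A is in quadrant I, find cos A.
cos A = 0.9329 (using tan²A + 1 = sec²A)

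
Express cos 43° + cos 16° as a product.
cos 43° + cos 16° = 2 cos(29.5°) cos(13.5°)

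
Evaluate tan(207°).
tan(207°) = 0.5095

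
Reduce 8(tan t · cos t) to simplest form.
8(tan t · cos t) = 8(sin t) (using Quotient identity)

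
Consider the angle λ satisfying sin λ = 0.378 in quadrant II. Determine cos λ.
cos λ = ±√(1 - sin²λ) = -0.9258 (negative in QII)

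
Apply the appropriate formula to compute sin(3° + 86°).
sin(3° + 86°) = sin 3° cos 86° + cos 3° sin 86° = 0.9998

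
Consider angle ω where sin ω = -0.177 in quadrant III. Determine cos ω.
cos ω = ±√(1 - sin²ω) = -0.9842 (negative in QIII)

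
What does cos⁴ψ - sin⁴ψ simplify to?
cos⁴ψ - sin⁴ψ = cos(2ψ) (using Factoring + double angle)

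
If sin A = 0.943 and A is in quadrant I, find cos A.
cos A = 0.3328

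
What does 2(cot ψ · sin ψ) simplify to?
2(cot ψ · sin ψ) = 2(cos ψ) (using Quotient identity)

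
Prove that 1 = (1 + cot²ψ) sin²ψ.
RHS = csc²ψ · sin²ψ = (1/sin²ψ) · sin²ψ = 1 = LHS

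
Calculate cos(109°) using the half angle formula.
cos(109°) = -√((1 + cos 218°)/2) = -0.3256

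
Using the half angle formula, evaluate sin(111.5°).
sin(111.5°) = √((1 - cos 223°)/2) = 0.9304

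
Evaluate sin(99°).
sin(99°) = 0.9877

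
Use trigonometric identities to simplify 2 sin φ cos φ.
2 sin φ cos φ = sin(2φ) (using Double angle)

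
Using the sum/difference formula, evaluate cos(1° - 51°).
cos(1° - 51°) = cos 1° cos 51° + sin 1° sin 51° = 0.6428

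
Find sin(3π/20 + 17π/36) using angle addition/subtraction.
sin(3π/20 + 17π/36) = sin 3π/20 cos 17π/36 + cos 3π/20 sin 17π/36 = 0.9272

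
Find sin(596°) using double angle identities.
sin(596°) = 2 sin 298° cos 298° = -0.829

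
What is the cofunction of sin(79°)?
sin(79°) = cos(90° - 79°) = cos(11°)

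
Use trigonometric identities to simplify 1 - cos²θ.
1 - cos²θ = sin²θ (using Pythagorean identity)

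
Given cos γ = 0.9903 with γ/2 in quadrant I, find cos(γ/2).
cos(γ/2) = ±√((1 + cos γ)/2); positive since γ/2 ∈ QI, so cos(γ/2) = 0.9976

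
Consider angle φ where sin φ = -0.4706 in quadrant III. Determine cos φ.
cos φ = ±√(1 - sin²φ) = -0.8823 (negative in QIII)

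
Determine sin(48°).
sin(48°) = 0.7431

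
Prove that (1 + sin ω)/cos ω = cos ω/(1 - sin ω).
LHS = (1 + sin ω)(1 - sin ω) / (cos ω(1 - sin ω)) = (1 - sin²ω) / (cos ω(1 - sin ω)) = cos²ω / (cos ω(1 - sin ω)) = cos ω/(1 - sin ω) = RHS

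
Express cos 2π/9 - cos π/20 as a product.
cos 2π/9 - cos π/20 = -2 sin(49π/360) sin(31π/360)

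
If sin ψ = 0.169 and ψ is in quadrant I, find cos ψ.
cos ψ = 0.9856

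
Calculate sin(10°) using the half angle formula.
sin(10°) = √((1 - cos 20°)/2) = 0.1736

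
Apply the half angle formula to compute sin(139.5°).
sin(139.5°) = √((1 - cos 279°)/2) = 0.6494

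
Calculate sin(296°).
sin(296°) = -0.8988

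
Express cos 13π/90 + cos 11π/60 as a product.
cos 13π/90 + cos 11π/60 = 2 cos(59π/360) cos(-7π/360)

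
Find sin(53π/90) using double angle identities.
sin(53π/90) = 2 sin 53π/180 cos 53π/180 = 0.9613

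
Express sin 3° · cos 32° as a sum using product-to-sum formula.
sin 3° cos 32° = (1/2)[sin(3°+32°) + sin(3°-32°)]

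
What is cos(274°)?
cos(274°) = 0.06976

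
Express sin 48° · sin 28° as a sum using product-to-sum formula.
sin 48° sin 28° = (1/2)[cos(48°-28°) - cos(48°+28°)]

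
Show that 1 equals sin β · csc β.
RHS = sin β · (1/sin β) = 1 = LHS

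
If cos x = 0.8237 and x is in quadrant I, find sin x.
sin x = 0.567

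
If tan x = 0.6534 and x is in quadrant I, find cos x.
cos x = 0.8371 (using tan²x + 1 = sec²x)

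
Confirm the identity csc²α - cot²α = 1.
LHS = 1/sin²α - cos²α/sin²α = (1 - cos²α)/sin²α = sin²α/sin²α = 1 = RHS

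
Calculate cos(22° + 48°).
cos(22° + 48°) = cos 22° cos 48° - sin 22° sin 48° = 0.342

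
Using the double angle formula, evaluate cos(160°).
cos(160°) = cos²80° - sin²80° = -0.9397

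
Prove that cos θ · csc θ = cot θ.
LHS = cos θ · (1/sin θ) = cos θ/sin θ = cot θ = RHS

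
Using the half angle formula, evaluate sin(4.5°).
sin(4.5°) = √((1 - cos 9°)/2) = 0.07846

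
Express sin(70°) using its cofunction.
sin(70°) = cos(90° - 70°) = cos(20°)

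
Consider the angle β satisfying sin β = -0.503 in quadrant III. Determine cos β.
cos β = ±√(1 - sin²β) = -0.8643 (negative in QIII)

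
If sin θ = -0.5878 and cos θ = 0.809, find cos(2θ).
cos(2θ) = cos²θ - sin²θ = 0.309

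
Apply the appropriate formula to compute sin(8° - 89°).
sin(8° - 89°) = sin 8° cos 89° - cos 8° sin 89° = -0.9877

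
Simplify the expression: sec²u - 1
sec²u - 1 = tan²u (using Pythagorean identity)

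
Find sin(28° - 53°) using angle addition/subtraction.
sin(28° - 53°) = sin 28° cos 53° - cos 28° sin 53° = -0.4226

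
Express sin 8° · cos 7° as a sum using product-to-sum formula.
sin 8° cos 7° = (1/2)[sin(8°+7°) + sin(8°-7°)]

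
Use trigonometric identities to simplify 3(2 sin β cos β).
3(2 sin β cos β) = 3(sin(2β)) (using Double angle)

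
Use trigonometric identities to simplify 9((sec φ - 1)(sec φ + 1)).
9((sec φ - 1)(sec φ + 1)) = 9(tan²φ) (using Diff. of squares)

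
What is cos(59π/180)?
cos(59π/180) = 0.515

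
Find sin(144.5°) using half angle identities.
sin(144.5°) = √((1 - cos 289°)/2) = 0.5807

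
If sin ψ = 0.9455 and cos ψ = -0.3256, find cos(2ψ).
cos(2ψ) = cos²ψ - sin²ψ = -0.788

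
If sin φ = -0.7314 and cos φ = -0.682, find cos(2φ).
cos(2φ) = cos²φ - sin²φ = -0.06982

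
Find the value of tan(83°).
tan(83°) = 8.144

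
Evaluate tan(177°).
tan(177°) = -0.05241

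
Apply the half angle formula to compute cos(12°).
cos(12°) = √((1 + cos 24°)/2) = 0.9781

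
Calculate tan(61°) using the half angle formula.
tan(61°) = sin 122° / (1 + cos 122°) = 1.804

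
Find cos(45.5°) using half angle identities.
cos(45.5°) = √((1 + cos 91°)/2) = 0.7009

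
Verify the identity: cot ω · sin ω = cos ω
LHS = (cos ω/sin ω) · sin ω = cos ω = RHS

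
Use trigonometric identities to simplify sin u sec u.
sin u sec u = tan u (using Reciprocal + quotient)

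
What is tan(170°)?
tan(170°) = -0.1763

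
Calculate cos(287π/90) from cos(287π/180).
cos(287π/90) = cos²287π/180 - sin²287π/180 = -0.829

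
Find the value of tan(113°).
tan(113°) = -2.356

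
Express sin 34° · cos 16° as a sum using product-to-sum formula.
sin 34° cos 16° = (1/2)[sin(34°+16°) + sin(34°-16°)]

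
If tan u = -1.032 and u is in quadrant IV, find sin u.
sin u = -0.7182 (using tan²u + 1 = sec²u)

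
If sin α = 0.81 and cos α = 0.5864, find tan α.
tan α = sin α / cos α = 1.381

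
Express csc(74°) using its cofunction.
csc(74°) = sec(90° - 74°) = sec(16°)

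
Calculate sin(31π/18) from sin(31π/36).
sin(31π/18) = 2 sin 31π/36 cos 31π/36 = -0.766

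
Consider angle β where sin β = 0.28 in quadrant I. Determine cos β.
cos β = √(1 - sin²β) = 0.96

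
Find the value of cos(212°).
cos(212°) = -0.848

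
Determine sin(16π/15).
sin(16π/15) = -0.2079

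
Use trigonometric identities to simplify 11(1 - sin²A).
11(1 - sin²A) = 11(cos²A) (using Pythagorean identity)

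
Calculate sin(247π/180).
sin(247π/180) = -0.9205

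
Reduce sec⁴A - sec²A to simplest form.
sec⁴A - sec²A = tan⁴A + tan²A (using Pythagorean)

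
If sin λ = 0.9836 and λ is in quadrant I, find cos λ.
cos λ = 0.1804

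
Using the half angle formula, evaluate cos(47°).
cos(47°) = √((1 + cos 94°)/2) = 0.682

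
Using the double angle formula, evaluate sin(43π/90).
sin(43π/90) = 2 sin 43π/180 cos 43π/180 = 0.9976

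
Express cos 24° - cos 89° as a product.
cos 24° - cos 89° = -2 sin(56.5°) sin(-32.5°)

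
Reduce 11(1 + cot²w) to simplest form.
11(1 + cot²w) = 11(csc²w) (using Pythagorean identity)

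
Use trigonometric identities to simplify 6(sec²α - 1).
6(sec²α - 1) = 6(tan²α) (using Pythagorean identity)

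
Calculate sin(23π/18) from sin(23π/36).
sin(23π/18) = 2 sin 23π/36 cos 23π/36 = -0.766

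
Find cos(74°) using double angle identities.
cos(74°) = cos²37° - sin²37° = 0.2756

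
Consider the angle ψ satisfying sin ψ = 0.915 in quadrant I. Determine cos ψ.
cos ψ = √(1 - sin²ψ) = 0.4035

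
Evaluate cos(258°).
cos(258°) = -0.2079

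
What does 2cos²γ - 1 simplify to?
2cos²γ - 1 = cos(2γ) (using Double angle)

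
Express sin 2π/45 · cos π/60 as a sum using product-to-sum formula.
sin 2π/45 cos π/60 = (1/2)[sin(2π/45+π/60) + sin(2π/45-π/60)]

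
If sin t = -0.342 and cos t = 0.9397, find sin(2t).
sin(2t) = 2 sin t cos t = -0.6428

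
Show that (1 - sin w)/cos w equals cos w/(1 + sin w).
LHS = (1 - sin w)(1 + sin w) / (cos w(1 + sin w)) = (1 - sin²w) / (cos w(1 + sin w)) = cos²w / (cos w(1 + sin w)) = cos w/(1 + sin w) = RHS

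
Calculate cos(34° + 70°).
cos(34° + 70°) = cos 34° cos 70° - sin 34° sin 70° = -0.2419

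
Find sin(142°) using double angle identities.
sin(142°) = 2 sin 71° cos 71° = 0.6157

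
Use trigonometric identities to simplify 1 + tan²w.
1 + tan²w = sec²w (using Pythagorean identity)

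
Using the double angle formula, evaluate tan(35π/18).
tan(35π/18) = 2 tan 35π/36 / (1 - tan²35π/36) = -0.1763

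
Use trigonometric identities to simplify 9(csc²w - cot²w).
9(csc²w - cot²w) = 9 (using Pythagorean identity)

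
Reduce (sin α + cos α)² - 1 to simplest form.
(sin α + cos α)² - 1 = sin(2α) (using Pythagorean + double angle)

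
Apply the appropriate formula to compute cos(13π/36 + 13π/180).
cos(13π/36 + 13π/180) = cos 13π/36 cos 13π/180 - sin 13π/36 sin 13π/180 = 0.2079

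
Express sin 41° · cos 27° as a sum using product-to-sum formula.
sin 41° cos 27° = (1/2)[sin(41°+27°) + sin(41°-27°)]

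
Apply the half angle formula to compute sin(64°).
sin(64°) = √((1 - cos 128°)/2) = 0.8988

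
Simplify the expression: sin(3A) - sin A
sin(3A) - sin A = 2 cos(2A) sin A (using Sum-to-product)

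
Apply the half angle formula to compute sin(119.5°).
sin(119.5°) = √((1 - cos 239°)/2) = 0.8704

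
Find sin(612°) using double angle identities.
sin(612°) = 2 sin 306° cos 306° = -0.9511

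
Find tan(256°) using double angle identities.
tan(256°) = 2 tan 128° / (1 - tan²128°) = 4.011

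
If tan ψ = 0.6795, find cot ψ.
cot ψ = 1/tan ψ = 1.472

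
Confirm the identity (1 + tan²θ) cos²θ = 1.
LHS = sec²θ · cos²θ = (1/cos²θ) · cos²θ = 1 = RHS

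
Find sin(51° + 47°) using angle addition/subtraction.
sin(51° + 47°) = sin 51° cos 47° + cos 51° sin 47° = 0.9903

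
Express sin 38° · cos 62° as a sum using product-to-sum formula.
sin 38° cos 62° = (1/2)[sin(38°+62°) + sin(38°-62°)]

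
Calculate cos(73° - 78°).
cos(73° - 78°) = cos 73° cos 78° + sin 73° sin 78° = 0.9962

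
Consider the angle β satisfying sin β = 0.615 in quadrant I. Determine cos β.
cos β = √(1 - sin²β) = 0.7885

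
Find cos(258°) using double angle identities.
cos(258°) = cos²129° - sin²129° = -0.2079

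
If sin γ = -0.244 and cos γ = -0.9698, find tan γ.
tan γ = sin γ / cos γ = 0.2516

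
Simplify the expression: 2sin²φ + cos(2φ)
2sin²φ + cos(2φ) = 1 (using Double angle)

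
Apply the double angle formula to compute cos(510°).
cos(510°) = cos²255° - sin²255° = -√3/2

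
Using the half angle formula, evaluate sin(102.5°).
sin(102.5°) = √((1 - cos 205°)/2) = 0.9763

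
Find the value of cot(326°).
cot(326°) = -1.483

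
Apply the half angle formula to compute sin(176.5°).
sin(176.5°) = √((1 - cos 353°)/2) = 0.06105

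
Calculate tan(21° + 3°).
tan(21° + 3°) = (tan 21° + tan 3°)/(1 - tan 21° tan 3°) = 0.4452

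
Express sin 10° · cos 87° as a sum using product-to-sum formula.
sin 10° cos 87° = (1/2)[sin(10°+87°) + sin(10°-87°)]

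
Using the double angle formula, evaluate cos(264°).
cos(264°) = cos²132° - sin²132° = -0.1045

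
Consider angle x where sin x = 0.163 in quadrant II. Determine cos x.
cos x = ±√(1 - sin²x) = -0.9866 (negative in QII)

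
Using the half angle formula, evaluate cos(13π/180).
cos(13π/180) = √((1 + cos 13π/90)/2) = 0.9744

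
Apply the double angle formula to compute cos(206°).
cos(206°) = cos²103° - sin²103° = -0.8988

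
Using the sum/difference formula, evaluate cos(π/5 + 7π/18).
cos(π/5 + 7π/18) = cos π/5 cos 7π/18 - sin π/5 sin 7π/18 = -0.2756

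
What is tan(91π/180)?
tan(91π/180) = -57.29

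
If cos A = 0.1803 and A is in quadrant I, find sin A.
sin A = 0.9836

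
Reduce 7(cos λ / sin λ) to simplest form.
7(cos λ / sin λ) = 7(cot λ) (using Quotient identity)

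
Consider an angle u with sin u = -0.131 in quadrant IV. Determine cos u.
cos u = √(1 - sin²u) = 0.9914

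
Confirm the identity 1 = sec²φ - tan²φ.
RHS = 1/cos²φ - sin²φ/cos²φ = (1 - sin²φ)/cos²φ = cos²φ/cos²φ = 1 = LHS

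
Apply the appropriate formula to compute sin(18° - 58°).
sin(18° - 58°) = sin 18° cos 58° - cos 18° sin 58° = -0.6428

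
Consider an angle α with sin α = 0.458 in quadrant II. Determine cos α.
cos α = ±√(1 - sin²α) = -0.889 (negative in QII)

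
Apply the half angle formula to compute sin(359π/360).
sin(359π/360) = √((1 - cos 359π/180)/2) = 0.008727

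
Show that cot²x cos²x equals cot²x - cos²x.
RHS = cos²x/sin²x - cos²x = cos²x(1/sin²x - 1) = cos²x · (1 - sin²x)/sin²x = cos²x · cos²x/sin²x = cos²x · cot²x = LHS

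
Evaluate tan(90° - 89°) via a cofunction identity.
tan(90° - 89°) = cot(89°) = 0.01746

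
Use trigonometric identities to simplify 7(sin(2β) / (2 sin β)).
7(sin(2β) / (2 sin β)) = 7(cos β) (using Double angle)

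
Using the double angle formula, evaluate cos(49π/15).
cos(49π/15) = cos²49π/30 - sin²49π/30 = -0.6691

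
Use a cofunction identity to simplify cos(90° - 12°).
cos(90° - 12°) = sin(12°)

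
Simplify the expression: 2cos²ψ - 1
2cos²ψ - 1 = cos(2ψ) (using Double angle)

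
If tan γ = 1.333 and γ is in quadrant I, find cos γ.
cos γ = 0.6001 (using tan²γ + 1 = sec²γ)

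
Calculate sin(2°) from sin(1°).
sin(2°) = 2 sin 1° cos 1° = 0.0349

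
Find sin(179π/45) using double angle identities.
sin(179π/45) = 2 sin 179π/90 cos 179π/90 = -0.06976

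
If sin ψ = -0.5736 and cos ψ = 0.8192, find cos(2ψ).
cos(2ψ) = cos²ψ - sin²ψ = 0.3421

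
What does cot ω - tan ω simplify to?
cot ω - tan ω = 2 cot(2ω) (using Double angle)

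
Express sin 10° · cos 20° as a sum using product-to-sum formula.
sin 10° cos 20° = (1/2)[sin(10°+20°) + sin(10°-20°)]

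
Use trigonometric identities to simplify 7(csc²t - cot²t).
7(csc²t - cot²t) = 7 (using Pythagorean identity)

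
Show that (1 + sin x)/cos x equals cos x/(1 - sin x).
LHS = (1 + sin x)(1 - sin x) / (cos x(1 - sin x)) = (1 - sin²x) / (cos x(1 - sin x)) = cos²x / (cos x(1 - sin x)) = cos x/(1 - sin x) = RHS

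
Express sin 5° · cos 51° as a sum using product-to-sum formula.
sin 5° cos 51° = (1/2)[sin(5°+51°) + sin(5°-51°)]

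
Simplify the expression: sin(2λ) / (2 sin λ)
sin(2λ) / (2 sin λ) = cos λ (using Double angle)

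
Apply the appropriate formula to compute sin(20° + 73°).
sin(20° + 73°) = sin 20° cos 73° + cos 20° sin 73° = 0.9986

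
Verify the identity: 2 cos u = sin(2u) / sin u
RHS = 2 sin u cos u / sin u = 2 cos u = LHS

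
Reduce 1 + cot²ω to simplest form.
1 + cot²ω = csc²ω (using Pythagorean identity)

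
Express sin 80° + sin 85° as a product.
sin 80° + sin 85° = 2 sin(82.5°) cos(-2.5°)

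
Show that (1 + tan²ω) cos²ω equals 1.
LHS = sec²ω · cos²ω = (1/cos²ω) · cos²ω = 1 = RHS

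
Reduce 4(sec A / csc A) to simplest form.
4(sec A / csc A) = 4(tan A) (using Reciprocal identities)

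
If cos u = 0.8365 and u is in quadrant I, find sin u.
sin u = 0.548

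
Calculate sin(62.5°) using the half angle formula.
sin(62.5°) = √((1 - cos 125°)/2) = 0.887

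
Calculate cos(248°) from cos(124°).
cos(248°) = cos²124° - sin²124° = -0.3746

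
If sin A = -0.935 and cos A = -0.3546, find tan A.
tan A = sin A / cos A = 2.637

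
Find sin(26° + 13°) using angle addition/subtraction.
sin(26° + 13°) = sin 26° cos 13° + cos 26° sin 13° = 0.6293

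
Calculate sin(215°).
sin(215°) = -0.5736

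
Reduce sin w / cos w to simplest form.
sin w / cos w = tan w (using Quotient identity)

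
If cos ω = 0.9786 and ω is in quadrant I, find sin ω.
sin ω = 0.2058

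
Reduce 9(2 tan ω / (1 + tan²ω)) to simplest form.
9(2 tan ω / (1 + tan²ω)) = 9(sin(2ω)) (using Double angle)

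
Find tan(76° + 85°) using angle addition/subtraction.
tan(76° + 85°) = (tan 76° + tan 85°)/(1 - tan 76° tan 85°) = -0.3443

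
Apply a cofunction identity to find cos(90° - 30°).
cos(90° - 30°) = sin(30°) = 1/2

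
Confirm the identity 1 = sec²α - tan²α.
RHS = 1/cos²α - sin²α/cos²α = (1 - sin²α)/cos²α = cos²α/cos²α = 1 = LHS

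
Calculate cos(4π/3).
cos(4π/3) = -1/2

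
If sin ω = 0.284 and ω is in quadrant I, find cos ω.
cos ω = 0.9588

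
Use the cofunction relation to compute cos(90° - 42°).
cos(90° - 42°) = sin(42°) = 0.6691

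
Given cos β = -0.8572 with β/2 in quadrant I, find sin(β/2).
sin(β/2) = ±√((1 - cos β)/2); positive since β/2 ∈ QI, so sin(β/2) = 0.9636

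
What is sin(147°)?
sin(147°) = 0.5446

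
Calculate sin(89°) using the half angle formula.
sin(89°) = √((1 - cos 178°)/2) = 0.9998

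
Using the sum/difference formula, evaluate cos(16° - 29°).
cos(16° - 29°) = cos 16° cos 29° + sin 16° sin 29° = 0.9744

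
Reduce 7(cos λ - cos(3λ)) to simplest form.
7(cos λ - cos(3λ)) = 7(2 sin(2λ) sin λ) (using Sum-to-product)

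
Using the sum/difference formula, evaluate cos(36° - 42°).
cos(36° - 42°) = cos 36° cos 42° + sin 36° sin 42° = 0.9945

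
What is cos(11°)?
cos(11°) = 0.9816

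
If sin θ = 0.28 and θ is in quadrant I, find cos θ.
cos θ = 0.96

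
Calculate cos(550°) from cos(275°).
cos(550°) = cos²275° - sin²275° = -0.9848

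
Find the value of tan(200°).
tan(200°) = 0.364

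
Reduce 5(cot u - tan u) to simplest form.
5(cot u - tan u) = 5(2 cot(2u)) (using Double angle)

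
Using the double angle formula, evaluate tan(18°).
tan(18°) = 2 tan 9° / (1 - tan²9°) = 0.3249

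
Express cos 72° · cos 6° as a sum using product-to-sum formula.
cos 72° cos 6° = (1/2)[cos(72°-6°) + cos(72°+6°)]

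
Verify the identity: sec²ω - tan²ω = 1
LHS = 1/cos²ω - sin²ω/cos²ω = (1 - sin²ω)/cos²ω = cos²ω/cos²ω = 1 = RHS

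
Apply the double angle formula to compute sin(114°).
sin(114°) = 2 sin 57° cos 57° = 0.9135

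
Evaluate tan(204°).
tan(204°) = 0.4452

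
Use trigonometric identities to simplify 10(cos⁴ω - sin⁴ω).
10(cos⁴ω - sin⁴ω) = 10(cos(2ω)) (using Factoring + double angle)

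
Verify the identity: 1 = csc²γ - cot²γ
RHS = 1/sin²γ - cos²γ/sin²γ = (1 - cos²γ)/sin²γ = sin²γ/sin²γ = 1 = LHS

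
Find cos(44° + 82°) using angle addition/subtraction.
cos(44° + 82°) = cos 44° cos 82° - sin 44° sin 82° = -0.5878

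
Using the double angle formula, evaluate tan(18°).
tan(18°) = 2 tan 9° / (1 - tan²9°) = 0.3249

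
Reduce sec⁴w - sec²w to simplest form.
sec⁴w - sec²w = tan⁴w + tan²w (using Pythagorean)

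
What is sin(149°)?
sin(149°) = 0.515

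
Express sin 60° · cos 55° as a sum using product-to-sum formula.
sin 60° cos 55° = (1/2)[sin(60°+55°) + sin(60°-55°)]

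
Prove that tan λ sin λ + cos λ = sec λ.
LHS = sin²λ/cos λ + cos λ = (sin²λ + cos²λ)/cos λ = 1/cos λ = sec λ = RHS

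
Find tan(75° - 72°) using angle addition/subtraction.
tan(75° - 72°) = (tan 75° - tan 72°)/(1 + tan 75° tan 72°) = 0.05241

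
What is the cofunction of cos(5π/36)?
cos(5π/36) = sin(π/2 - 5π/36) = sin(13π/36)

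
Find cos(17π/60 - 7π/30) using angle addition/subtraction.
cos(17π/60 - 7π/30) = cos 17π/60 cos 7π/30 + sin 17π/60 sin 7π/30 = 0.9877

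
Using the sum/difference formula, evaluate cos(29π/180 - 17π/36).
cos(29π/180 - 17π/36) = cos 29π/180 cos 17π/36 + sin 29π/180 sin 17π/36 = 0.5592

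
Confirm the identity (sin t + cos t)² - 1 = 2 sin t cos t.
LHS = sin²t + 2 sin t cos t + cos²t - 1 = (sin²t + cos²t) + 2 sin t cos t - 1 = 1 + 2 sin t cos t - 1 = 2 sin t cos t = RHS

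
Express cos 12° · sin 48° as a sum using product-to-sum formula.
cos 12° sin 48° = (1/2)[sin(12°+48°) - sin(12°-48°)]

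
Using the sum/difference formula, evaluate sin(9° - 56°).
sin(9° - 56°) = sin 9° cos 56° - cos 9° sin 56° = -0.7314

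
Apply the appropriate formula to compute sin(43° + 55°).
sin(43° + 55°) = sin 43° cos 55° + cos 43° sin 55° = 0.9903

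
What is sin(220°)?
sin(220°) = -0.6428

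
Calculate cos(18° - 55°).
cos(18° - 55°) = cos 18° cos 55° + sin 18° sin 55° = 0.7986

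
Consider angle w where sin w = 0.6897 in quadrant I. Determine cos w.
cos w = √(1 - sin²w) = 0.7241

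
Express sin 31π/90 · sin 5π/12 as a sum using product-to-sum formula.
sin 31π/90 sin 5π/12 = (1/2)[cos(31π/90-5π/12) - cos(31π/90+5π/12)]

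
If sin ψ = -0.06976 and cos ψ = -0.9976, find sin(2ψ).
sin(2ψ) = 2 sin ψ cos ψ = 0.1392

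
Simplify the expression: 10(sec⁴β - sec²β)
10(sec⁴β - sec²β) = 10(tan⁴β + tan²β) (using Pythagorean)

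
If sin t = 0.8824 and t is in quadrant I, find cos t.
cos t = 0.4705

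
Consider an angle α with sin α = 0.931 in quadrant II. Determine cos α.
cos α = ±√(1 - sin²α) = -0.365 (negative in QII)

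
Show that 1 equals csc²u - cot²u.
RHS = 1/sin²u - cos²u/sin²u = (1 - cos²u)/sin²u = sin²u/sin²u = 1 = LHS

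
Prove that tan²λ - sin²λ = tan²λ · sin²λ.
LHS = sin²λ/cos²λ - sin²λ = sin²λ(1/cos²λ - 1) = sin²λ · (1 - cos²λ)/cos²λ = sin²λ · sin²λ/cos²λ = sin²λ · tan²λ = RHS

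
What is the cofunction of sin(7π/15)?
sin(7π/15) = cos(π/2 - 7π/15) = cos(π/30)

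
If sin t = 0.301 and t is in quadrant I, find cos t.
cos t = 0.9536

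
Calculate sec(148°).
sec(148°) = -1.179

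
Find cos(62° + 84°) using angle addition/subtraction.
cos(62° + 84°) = cos 62° cos 84° - sin 62° sin 84° = -0.829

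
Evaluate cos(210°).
cos(210°) = -√3/2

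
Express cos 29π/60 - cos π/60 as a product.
cos 29π/60 - cos π/60 = -2 sin(π/4) sin(7π/30)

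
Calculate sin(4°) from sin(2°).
sin(4°) = 2 sin 2° cos 2° = 0.06976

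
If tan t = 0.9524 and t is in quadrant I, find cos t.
cos t = 0.7241 (using tan²t + 1 = sec²t)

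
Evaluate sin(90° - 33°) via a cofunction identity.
sin(90° - 33°) = cos(33°) = 0.8387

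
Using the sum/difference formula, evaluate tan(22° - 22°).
tan(22° - 22°) = (tan 22° - tan 22°)/(1 + tan 22° tan 22°) = 0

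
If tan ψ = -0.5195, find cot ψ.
cot ψ = 1/tan ψ = -1.925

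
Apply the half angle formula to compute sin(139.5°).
sin(139.5°) = √((1 - cos 279°)/2) = 0.6494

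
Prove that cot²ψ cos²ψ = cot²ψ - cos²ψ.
RHS = cos²ψ/sin²ψ - cos²ψ = cos²ψ(1/sin²ψ - 1) = cos²ψ · (1 - sin²ψ)/sin²ψ = cos²ψ · cos²ψ/sin²ψ = cos²ψ · cot²ψ = LHS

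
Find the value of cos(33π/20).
cos(33π/20) = 0.454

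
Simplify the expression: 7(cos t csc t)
7(cos t csc t) = 7(cot t) (using Reciprocal + quotient)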